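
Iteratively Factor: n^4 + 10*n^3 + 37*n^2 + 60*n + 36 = (n + 3)*(n^3 + 7*n^2 + 16*n + 12) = (n + 3)^2*(n^2 + 4*n + 4) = (n + 2)*(n + 3)^2*(n + 2)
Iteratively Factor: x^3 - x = (x - 1)*(x^2 + x) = x*(x - 1)*(x + 1)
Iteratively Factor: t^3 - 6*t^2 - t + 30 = (t - 3)*(t^2 - 3*t - 10) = (t - 3)*(t + 2)*(t - 5)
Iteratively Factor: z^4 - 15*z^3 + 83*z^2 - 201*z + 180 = (z - 5)*(z^3 - 10*z^2 + 33*z - 36) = (z - 5)*(z - 4)*(z^2 - 6*z + 9) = (z - 5)*(z - 4)*(z - 3)*(z - 3)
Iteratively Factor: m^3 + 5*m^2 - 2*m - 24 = (m + 3)*(m^2 + 2*m - 8) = (m - 2)*(m + 3)*(m + 4)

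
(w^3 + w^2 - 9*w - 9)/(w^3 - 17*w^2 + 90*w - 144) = (w^2 + 4*w + 3)/(w^2 - 14*w + 48)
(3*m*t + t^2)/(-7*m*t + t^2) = (3*m + t)/(-7*m + t)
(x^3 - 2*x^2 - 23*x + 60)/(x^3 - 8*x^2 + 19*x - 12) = (x + 5)/(x - 1)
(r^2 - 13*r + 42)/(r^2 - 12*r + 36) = (r - 7)/(r - 6)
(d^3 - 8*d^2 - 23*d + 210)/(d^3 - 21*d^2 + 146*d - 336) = (d + 5)/(d - 8)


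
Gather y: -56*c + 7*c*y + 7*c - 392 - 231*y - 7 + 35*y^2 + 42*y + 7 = -49*c + 35*y^2 + y*(7*c - 189) - 392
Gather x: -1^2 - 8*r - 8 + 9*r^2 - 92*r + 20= 9*r^2 - 100*r + 11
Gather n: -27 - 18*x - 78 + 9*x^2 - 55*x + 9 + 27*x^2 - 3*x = 36*x^2 - 76*x - 96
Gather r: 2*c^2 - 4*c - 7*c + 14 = 2*c^2 - 11*c + 14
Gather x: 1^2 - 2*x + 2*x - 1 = 0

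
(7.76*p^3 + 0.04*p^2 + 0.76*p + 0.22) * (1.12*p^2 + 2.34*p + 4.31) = 8.6912*p^5 + 18.2032*p^4 + 34.3904*p^3 + 2.1972*p^2 + 3.7904*p + 0.9482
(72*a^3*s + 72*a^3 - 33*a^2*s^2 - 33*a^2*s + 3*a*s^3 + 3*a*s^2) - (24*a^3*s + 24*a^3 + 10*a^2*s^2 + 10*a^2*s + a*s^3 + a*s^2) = 48*a^3*s + 48*a^3 - 43*a^2*s^2 - 43*a^2*s + 2*a*s^3 + 2*a*s^2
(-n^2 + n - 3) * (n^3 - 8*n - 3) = -n^5 + n^4 + 5*n^3 - 5*n^2 + 21*n + 9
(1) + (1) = 2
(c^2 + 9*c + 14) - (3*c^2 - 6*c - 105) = -2*c^2 + 15*c + 119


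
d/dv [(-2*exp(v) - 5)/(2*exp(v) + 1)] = 8*exp(v)/(2*exp(v) + 1)^2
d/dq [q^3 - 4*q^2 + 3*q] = 3*q^2 - 8*q + 3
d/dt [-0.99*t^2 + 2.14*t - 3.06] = 2.14 - 1.98*t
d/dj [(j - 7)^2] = 2*j - 14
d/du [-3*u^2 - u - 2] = -6*u - 1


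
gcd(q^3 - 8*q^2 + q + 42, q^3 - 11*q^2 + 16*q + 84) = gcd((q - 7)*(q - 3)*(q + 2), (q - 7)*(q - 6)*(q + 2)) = q^2 - 5*q - 14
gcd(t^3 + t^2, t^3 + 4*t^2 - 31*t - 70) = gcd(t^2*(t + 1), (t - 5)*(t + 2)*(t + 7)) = 1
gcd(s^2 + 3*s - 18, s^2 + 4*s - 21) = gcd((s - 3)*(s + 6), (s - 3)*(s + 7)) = s - 3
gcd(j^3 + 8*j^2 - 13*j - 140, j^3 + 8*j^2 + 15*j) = j + 5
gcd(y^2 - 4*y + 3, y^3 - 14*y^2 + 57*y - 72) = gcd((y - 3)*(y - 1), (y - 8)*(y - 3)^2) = y - 3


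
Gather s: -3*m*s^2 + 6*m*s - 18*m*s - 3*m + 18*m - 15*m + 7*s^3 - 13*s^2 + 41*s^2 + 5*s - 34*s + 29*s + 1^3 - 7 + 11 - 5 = -12*m*s + 7*s^3 + s^2*(28 - 3*m)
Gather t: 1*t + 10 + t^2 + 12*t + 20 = t^2 + 13*t + 30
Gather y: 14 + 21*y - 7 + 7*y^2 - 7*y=7*y^2 + 14*y + 7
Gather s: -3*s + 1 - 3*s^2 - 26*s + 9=-3*s^2 - 29*s + 10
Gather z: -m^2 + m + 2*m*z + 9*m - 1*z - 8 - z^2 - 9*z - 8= -m^2 + 10*m - z^2 + z*(2*m - 10) - 16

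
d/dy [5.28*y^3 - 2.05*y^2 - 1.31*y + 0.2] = 15.84*y^2 - 4.1*y - 1.31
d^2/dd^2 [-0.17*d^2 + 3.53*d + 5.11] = -0.340000000000000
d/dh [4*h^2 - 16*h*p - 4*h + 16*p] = 8*h - 16*p - 4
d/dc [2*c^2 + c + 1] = 4*c + 1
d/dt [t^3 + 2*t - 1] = 3*t^2 + 2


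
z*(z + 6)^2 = z^3 + 12*z^2 + 36*z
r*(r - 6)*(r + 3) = r^3 - 3*r^2 - 18*r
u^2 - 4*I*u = u*(u - 4*I)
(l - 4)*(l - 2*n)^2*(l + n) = l^4 - 3*l^3*n - 4*l^3 + 12*l^2*n + 4*l*n^3 - 16*n^3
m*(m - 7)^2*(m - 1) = m^4 - 15*m^3 + 63*m^2 - 49*m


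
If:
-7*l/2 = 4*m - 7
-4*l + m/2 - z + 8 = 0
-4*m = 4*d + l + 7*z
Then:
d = -537*z/284 - 1/2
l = 2 - 16*z/71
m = 14*z/71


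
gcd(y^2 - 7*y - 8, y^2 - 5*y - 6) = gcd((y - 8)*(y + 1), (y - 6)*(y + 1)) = y + 1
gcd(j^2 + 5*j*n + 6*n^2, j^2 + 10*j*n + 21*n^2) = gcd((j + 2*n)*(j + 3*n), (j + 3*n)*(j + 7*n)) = j + 3*n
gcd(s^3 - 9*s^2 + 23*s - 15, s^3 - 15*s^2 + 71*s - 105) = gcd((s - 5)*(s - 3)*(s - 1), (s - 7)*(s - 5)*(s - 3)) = s^2 - 8*s + 15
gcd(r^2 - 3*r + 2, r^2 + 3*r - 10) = r - 2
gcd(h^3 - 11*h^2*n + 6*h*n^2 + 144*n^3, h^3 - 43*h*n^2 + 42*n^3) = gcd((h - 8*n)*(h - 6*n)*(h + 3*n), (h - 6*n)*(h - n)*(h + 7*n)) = h - 6*n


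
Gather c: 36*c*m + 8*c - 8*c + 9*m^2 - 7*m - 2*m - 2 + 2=36*c*m + 9*m^2 - 9*m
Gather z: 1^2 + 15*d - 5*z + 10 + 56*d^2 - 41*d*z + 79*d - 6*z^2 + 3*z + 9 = 56*d^2 + 94*d - 6*z^2 + z*(-41*d - 2) + 20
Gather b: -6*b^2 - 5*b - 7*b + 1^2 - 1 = -6*b^2 - 12*b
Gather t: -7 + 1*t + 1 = t - 6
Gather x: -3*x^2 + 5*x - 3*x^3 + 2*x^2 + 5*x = -3*x^3 - x^2 + 10*x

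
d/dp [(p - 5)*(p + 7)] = 2*p + 2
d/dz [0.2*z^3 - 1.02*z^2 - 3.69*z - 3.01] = 0.6*z^2 - 2.04*z - 3.69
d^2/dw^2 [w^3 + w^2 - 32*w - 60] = 6*w + 2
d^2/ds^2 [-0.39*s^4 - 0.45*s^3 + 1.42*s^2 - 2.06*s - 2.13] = -4.68*s^2 - 2.7*s + 2.84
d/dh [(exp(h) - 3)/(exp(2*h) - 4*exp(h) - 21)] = (-2*(exp(h) - 3)*(exp(h) - 2) + exp(2*h) - 4*exp(h) - 21)*exp(h)/(-exp(2*h) + 4*exp(h) + 21)^2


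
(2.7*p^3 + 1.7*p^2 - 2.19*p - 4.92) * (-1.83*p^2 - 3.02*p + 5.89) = -4.941*p^5 - 11.265*p^4 + 14.7767*p^3 + 25.6304*p^2 + 1.9593*p - 28.9788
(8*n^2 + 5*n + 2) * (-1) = -8*n^2 - 5*n - 2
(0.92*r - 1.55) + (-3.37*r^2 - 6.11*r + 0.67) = -3.37*r^2 - 5.19*r - 0.88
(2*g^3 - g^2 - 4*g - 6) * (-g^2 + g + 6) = -2*g^5 + 3*g^4 + 15*g^3 - 4*g^2 - 30*g - 36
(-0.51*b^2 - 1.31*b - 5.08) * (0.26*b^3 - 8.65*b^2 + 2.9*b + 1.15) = -0.1326*b^5 + 4.0709*b^4 + 8.5317*b^3 + 39.5565*b^2 - 16.2385*b - 5.842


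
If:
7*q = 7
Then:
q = 1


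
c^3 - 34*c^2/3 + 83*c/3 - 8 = (c - 8)*(c - 3)*(c - 1/3)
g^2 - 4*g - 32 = (g - 8)*(g + 4)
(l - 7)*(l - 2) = l^2 - 9*l + 14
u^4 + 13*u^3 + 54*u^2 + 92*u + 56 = (u + 2)^3*(u + 7)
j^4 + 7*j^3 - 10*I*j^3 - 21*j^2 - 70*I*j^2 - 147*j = j*(j + 7)*(j - 7*I)*(j - 3*I)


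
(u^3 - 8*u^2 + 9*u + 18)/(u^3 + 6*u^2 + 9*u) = (u^3 - 8*u^2 + 9*u + 18)/(u*(u^2 + 6*u + 9))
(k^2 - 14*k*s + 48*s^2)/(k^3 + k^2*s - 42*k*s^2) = (k - 8*s)/(k*(k + 7*s))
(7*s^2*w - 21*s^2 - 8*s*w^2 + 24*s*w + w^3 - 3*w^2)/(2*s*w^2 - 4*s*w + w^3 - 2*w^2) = (7*s^2*w - 21*s^2 - 8*s*w^2 + 24*s*w + w^3 - 3*w^2)/(w*(2*s*w - 4*s + w^2 - 2*w))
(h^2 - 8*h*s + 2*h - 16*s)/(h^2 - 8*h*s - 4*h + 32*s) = (h + 2)/(h - 4)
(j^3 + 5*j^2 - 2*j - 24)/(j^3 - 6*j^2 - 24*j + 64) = (j + 3)/(j - 8)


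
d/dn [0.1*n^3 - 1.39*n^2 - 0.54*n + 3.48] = 0.3*n^2 - 2.78*n - 0.54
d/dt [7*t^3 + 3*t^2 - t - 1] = 21*t^2 + 6*t - 1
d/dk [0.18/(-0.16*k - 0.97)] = 0.0288/(0.16*k + 0.97)^2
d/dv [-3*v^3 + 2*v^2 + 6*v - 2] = -9*v^2 + 4*v + 6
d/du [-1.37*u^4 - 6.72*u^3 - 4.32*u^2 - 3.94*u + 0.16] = -5.48*u^3 - 20.16*u^2 - 8.64*u - 3.94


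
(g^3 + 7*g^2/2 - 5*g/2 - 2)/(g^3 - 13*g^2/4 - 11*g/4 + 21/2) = 2*(2*g^3 + 7*g^2 - 5*g - 4)/(4*g^3 - 13*g^2 - 11*g + 42)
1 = 1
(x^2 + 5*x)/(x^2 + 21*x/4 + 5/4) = 4*x/(4*x + 1)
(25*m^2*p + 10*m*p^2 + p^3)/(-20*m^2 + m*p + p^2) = p*(5*m + p)/(-4*m + p)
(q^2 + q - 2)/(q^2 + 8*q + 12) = (q - 1)/(q + 6)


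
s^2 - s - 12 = (s - 4)*(s + 3)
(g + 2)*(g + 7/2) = g^2 + 11*g/2 + 7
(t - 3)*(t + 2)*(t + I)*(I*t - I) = I*t^4 - t^3 - 2*I*t^3 + 2*t^2 - 5*I*t^2 + 5*t + 6*I*t - 6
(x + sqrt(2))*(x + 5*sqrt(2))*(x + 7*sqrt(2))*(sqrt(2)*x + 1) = sqrt(2)*x^4 + 27*x^3 + 107*sqrt(2)*x^2 + 234*x + 70*sqrt(2)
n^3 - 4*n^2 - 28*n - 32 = (n - 8)*(n + 2)^2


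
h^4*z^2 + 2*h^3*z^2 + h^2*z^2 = h^2*(h*z + z)^2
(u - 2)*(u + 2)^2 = u^3 + 2*u^2 - 4*u - 8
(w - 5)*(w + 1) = w^2 - 4*w - 5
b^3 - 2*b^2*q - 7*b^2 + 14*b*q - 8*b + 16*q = (b - 8)*(b + 1)*(b - 2*q)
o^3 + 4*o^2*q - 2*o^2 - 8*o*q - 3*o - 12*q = (o - 3)*(o + 1)*(o + 4*q)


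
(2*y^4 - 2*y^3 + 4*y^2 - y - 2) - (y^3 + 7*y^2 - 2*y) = 2*y^4 - 3*y^3 - 3*y^2 + y - 2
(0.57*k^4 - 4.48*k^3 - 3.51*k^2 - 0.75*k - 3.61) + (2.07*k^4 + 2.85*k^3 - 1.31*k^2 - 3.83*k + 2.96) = 2.64*k^4 - 1.63*k^3 - 4.82*k^2 - 4.58*k - 0.65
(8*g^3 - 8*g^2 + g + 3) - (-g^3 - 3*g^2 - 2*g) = 9*g^3 - 5*g^2 + 3*g + 3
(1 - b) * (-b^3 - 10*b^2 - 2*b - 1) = b^4 + 9*b^3 - 8*b^2 - b - 1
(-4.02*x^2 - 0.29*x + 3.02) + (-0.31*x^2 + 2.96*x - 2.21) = -4.33*x^2 + 2.67*x + 0.81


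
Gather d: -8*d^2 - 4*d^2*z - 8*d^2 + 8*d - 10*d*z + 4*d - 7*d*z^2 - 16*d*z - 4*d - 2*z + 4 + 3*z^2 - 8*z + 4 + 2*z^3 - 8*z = d^2*(-4*z - 16) + d*(-7*z^2 - 26*z + 8) + 2*z^3 + 3*z^2 - 18*z + 8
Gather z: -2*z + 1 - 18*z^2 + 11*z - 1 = -18*z^2 + 9*z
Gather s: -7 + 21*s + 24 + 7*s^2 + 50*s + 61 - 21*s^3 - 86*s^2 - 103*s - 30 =-21*s^3 - 79*s^2 - 32*s + 48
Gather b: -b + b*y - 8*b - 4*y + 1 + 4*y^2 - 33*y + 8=b*(y - 9) + 4*y^2 - 37*y + 9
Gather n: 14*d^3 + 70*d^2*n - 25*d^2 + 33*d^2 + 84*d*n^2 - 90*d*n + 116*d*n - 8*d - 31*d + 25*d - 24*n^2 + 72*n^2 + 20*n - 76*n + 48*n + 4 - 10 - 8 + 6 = 14*d^3 + 8*d^2 - 14*d + n^2*(84*d + 48) + n*(70*d^2 + 26*d - 8) - 8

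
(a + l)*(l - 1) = a*l - a + l^2 - l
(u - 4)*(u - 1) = u^2 - 5*u + 4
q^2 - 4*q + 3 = (q - 3)*(q - 1)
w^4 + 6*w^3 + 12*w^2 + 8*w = w*(w + 2)^3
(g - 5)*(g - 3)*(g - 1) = g^3 - 9*g^2 + 23*g - 15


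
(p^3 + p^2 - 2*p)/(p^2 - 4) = p*(p - 1)/(p - 2)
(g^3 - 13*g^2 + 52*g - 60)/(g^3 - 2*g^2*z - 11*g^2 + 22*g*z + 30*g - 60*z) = (2 - g)/(-g + 2*z)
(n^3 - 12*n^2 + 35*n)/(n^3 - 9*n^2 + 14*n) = (n - 5)/(n - 2)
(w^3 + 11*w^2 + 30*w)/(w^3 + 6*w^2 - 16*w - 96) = w*(w + 5)/(w^2 - 16)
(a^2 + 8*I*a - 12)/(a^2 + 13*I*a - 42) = (a + 2*I)/(a + 7*I)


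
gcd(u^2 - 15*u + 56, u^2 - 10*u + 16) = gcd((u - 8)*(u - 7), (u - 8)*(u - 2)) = u - 8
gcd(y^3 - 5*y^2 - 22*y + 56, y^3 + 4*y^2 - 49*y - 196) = y^2 - 3*y - 28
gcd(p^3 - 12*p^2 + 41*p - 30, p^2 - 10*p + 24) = p - 6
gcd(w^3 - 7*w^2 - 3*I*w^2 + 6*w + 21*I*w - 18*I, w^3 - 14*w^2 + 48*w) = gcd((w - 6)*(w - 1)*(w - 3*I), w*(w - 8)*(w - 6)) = w - 6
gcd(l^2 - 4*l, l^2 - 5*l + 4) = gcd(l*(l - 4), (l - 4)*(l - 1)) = l - 4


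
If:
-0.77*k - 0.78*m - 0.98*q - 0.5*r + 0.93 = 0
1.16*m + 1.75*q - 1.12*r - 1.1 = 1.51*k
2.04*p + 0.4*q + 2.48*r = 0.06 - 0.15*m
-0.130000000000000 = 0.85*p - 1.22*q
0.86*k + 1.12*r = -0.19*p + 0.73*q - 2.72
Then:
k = 2.82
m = -2.91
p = 3.86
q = 2.80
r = -3.43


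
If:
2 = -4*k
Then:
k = -1/2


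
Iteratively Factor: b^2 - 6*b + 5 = (b - 1)*(b - 5)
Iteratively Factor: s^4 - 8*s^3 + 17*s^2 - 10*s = (s - 2)*(s^3 - 6*s^2 + 5*s) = s*(s - 2)*(s^2 - 6*s + 5) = s*(s - 5)*(s - 2)*(s - 1)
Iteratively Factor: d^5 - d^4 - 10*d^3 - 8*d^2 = (d + 2)*(d^4 - 3*d^3 - 4*d^2) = d*(d + 2)*(d^3 - 3*d^2 - 4*d) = d^2*(d + 2)*(d^2 - 3*d - 4) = d^2*(d + 1)*(d + 2)*(d - 4)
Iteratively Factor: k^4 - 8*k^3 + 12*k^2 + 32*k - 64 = (k - 4)*(k^3 - 4*k^2 - 4*k + 16) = (k - 4)*(k + 2)*(k^2 - 6*k + 8) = (k - 4)^2*(k + 2)*(k - 2)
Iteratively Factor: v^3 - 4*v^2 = (v)*(v^2 - 4*v) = v^2*(v - 4)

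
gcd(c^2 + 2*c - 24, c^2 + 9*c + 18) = c + 6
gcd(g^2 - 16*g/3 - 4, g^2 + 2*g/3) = g + 2/3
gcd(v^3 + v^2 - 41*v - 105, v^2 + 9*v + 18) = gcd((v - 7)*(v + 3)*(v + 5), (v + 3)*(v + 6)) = v + 3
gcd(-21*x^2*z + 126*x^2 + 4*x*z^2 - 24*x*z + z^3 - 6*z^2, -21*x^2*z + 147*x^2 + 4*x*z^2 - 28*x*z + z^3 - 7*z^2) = 21*x^2 - 4*x*z - z^2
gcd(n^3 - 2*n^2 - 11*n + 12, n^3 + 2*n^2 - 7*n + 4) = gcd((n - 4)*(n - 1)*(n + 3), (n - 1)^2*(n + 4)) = n - 1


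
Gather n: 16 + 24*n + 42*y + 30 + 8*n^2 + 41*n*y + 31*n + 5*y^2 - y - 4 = 8*n^2 + n*(41*y + 55) + 5*y^2 + 41*y + 42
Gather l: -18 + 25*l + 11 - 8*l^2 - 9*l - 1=-8*l^2 + 16*l - 8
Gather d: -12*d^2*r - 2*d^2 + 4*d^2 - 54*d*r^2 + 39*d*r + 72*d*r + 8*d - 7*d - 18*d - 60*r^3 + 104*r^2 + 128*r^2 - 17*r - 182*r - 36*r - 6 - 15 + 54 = d^2*(2 - 12*r) + d*(-54*r^2 + 111*r - 17) - 60*r^3 + 232*r^2 - 235*r + 33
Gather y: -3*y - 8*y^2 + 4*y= -8*y^2 + y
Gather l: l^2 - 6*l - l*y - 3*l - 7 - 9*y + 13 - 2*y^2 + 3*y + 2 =l^2 + l*(-y - 9) - 2*y^2 - 6*y + 8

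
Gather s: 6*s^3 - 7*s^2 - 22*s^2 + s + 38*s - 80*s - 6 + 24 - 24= 6*s^3 - 29*s^2 - 41*s - 6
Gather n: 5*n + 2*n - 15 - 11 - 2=7*n - 28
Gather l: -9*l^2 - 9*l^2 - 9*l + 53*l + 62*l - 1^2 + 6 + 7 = -18*l^2 + 106*l + 12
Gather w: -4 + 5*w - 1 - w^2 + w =-w^2 + 6*w - 5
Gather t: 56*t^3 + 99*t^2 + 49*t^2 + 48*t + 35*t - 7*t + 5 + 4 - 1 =56*t^3 + 148*t^2 + 76*t + 8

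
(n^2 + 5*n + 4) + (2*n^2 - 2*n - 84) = 3*n^2 + 3*n - 80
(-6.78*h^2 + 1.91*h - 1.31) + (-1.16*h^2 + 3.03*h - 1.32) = -7.94*h^2 + 4.94*h - 2.63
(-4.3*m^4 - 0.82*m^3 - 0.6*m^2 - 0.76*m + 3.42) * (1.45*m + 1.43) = -6.235*m^5 - 7.338*m^4 - 2.0426*m^3 - 1.96*m^2 + 3.8722*m + 4.8906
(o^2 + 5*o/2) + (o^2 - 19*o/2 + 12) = 2*o^2 - 7*o + 12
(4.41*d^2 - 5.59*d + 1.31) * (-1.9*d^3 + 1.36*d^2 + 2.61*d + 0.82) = -8.379*d^5 + 16.6186*d^4 + 1.4187*d^3 - 9.1921*d^2 - 1.1647*d + 1.0742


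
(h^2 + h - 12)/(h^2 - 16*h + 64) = (h^2 + h - 12)/(h^2 - 16*h + 64)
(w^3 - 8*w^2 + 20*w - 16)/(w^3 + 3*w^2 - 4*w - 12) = (w^2 - 6*w + 8)/(w^2 + 5*w + 6)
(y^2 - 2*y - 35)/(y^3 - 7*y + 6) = (y^2 - 2*y - 35)/(y^3 - 7*y + 6)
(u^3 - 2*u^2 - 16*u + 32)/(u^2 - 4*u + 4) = (u^2 - 16)/(u - 2)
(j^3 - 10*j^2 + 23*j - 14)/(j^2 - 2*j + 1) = (j^2 - 9*j + 14)/(j - 1)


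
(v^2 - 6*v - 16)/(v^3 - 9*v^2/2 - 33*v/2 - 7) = 2*(v - 8)/(2*v^2 - 13*v - 7)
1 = 1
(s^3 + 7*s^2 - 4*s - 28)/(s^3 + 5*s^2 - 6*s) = (s^3 + 7*s^2 - 4*s - 28)/(s*(s^2 + 5*s - 6))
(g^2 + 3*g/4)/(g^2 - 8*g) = (g + 3/4)/(g - 8)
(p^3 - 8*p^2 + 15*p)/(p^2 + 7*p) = (p^2 - 8*p + 15)/(p + 7)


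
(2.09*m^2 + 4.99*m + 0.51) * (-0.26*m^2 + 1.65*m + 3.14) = -0.5434*m^4 + 2.1511*m^3 + 14.6635*m^2 + 16.5101*m + 1.6014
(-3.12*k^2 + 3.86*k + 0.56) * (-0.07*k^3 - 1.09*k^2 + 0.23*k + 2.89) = 0.2184*k^5 + 3.1306*k^4 - 4.9642*k^3 - 8.7394*k^2 + 11.2842*k + 1.6184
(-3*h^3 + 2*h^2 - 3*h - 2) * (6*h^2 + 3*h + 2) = -18*h^5 + 3*h^4 - 18*h^3 - 17*h^2 - 12*h - 4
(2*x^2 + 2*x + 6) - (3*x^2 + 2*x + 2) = 4 - x^2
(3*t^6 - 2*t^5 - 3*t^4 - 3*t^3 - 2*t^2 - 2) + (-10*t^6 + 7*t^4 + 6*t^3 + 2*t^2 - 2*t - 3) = -7*t^6 - 2*t^5 + 4*t^4 + 3*t^3 - 2*t - 5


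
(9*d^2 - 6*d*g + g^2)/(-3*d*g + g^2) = (-3*d + g)/g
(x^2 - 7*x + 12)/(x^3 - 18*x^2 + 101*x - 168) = (x - 4)/(x^2 - 15*x + 56)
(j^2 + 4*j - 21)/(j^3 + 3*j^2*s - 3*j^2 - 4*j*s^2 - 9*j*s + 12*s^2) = (-j - 7)/(-j^2 - 3*j*s + 4*s^2)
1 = 1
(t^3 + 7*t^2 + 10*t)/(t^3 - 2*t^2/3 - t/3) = 3*(t^2 + 7*t + 10)/(3*t^2 - 2*t - 1)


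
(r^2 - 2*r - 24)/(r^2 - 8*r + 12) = (r + 4)/(r - 2)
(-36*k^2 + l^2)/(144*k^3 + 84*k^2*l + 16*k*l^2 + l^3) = (-6*k + l)/(24*k^2 + 10*k*l + l^2)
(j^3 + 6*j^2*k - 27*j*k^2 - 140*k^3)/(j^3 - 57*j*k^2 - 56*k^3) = (j^2 - j*k - 20*k^2)/(j^2 - 7*j*k - 8*k^2)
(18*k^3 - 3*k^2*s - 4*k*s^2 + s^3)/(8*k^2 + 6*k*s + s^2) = (9*k^2 - 6*k*s + s^2)/(4*k + s)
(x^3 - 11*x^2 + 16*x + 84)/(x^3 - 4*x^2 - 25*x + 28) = (x^2 - 4*x - 12)/(x^2 + 3*x - 4)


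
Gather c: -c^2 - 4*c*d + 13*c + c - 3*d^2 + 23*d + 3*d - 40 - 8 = -c^2 + c*(14 - 4*d) - 3*d^2 + 26*d - 48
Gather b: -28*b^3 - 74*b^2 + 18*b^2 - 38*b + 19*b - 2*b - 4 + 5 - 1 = -28*b^3 - 56*b^2 - 21*b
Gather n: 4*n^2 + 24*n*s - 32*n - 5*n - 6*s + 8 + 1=4*n^2 + n*(24*s - 37) - 6*s + 9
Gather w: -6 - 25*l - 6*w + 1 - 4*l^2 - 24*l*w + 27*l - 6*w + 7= -4*l^2 + 2*l + w*(-24*l - 12) + 2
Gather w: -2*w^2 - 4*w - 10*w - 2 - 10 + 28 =-2*w^2 - 14*w + 16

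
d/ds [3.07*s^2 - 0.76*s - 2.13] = 6.14*s - 0.76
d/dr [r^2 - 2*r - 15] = 2*r - 2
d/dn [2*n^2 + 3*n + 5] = 4*n + 3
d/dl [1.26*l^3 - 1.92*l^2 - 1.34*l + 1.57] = 3.78*l^2 - 3.84*l - 1.34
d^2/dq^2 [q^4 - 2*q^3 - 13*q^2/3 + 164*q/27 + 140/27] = 12*q^2 - 12*q - 26/3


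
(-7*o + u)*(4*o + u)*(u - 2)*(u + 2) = -28*o^2*u^2 + 112*o^2 - 3*o*u^3 + 12*o*u + u^4 - 4*u^2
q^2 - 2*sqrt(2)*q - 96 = (q - 8*sqrt(2))*(q + 6*sqrt(2))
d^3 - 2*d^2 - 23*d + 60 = (d - 4)*(d - 3)*(d + 5)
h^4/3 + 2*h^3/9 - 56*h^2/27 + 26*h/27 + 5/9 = (h/3 + 1)*(h - 5/3)*(h - 1)*(h + 1/3)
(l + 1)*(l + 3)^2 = l^3 + 7*l^2 + 15*l + 9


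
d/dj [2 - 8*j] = -8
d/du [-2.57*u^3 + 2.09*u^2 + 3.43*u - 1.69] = -7.71*u^2 + 4.18*u + 3.43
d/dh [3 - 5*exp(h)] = -5*exp(h)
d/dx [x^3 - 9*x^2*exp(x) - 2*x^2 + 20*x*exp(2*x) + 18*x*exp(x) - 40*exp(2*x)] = -9*x^2*exp(x) + 3*x^2 + 40*x*exp(2*x) - 4*x - 60*exp(2*x) + 18*exp(x)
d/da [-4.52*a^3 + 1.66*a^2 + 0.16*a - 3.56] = -13.56*a^2 + 3.32*a + 0.16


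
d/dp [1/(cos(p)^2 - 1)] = 2*cos(p)/sin(p)^3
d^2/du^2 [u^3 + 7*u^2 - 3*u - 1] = 6*u + 14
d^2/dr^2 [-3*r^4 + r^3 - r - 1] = 6*r*(1 - 6*r)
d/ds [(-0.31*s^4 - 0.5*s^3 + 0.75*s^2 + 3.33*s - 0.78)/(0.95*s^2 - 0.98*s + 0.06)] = (-0.589*s^5 + 0.4364*s^4 + 0.9056*s^3 - 3.9885*s^2 + 1.572*s - 0.5646)/(0.9025*s^4 - 1.862*s^3 + 1.0744*s^2 - 0.1176*s + 0.0036)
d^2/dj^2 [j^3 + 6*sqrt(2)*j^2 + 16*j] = 6*j + 12*sqrt(2)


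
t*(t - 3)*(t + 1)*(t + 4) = t^4 + 2*t^3 - 11*t^2 - 12*t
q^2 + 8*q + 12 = (q + 2)*(q + 6)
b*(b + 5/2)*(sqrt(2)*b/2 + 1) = sqrt(2)*b^3/2 + b^2 + 5*sqrt(2)*b^2/4 + 5*b/2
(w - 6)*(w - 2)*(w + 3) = w^3 - 5*w^2 - 12*w + 36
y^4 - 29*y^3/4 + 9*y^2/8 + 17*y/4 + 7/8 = (y - 7)*(y - 1)*(y + 1/4)*(y + 1/2)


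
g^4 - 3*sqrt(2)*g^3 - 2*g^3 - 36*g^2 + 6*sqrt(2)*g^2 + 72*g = g*(g - 2)*(g - 6*sqrt(2))*(g + 3*sqrt(2))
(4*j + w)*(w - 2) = 4*j*w - 8*j + w^2 - 2*w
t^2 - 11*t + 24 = (t - 8)*(t - 3)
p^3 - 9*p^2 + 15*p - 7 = (p - 7)*(p - 1)^2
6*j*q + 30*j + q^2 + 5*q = (6*j + q)*(q + 5)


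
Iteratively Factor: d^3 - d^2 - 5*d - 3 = (d - 3)*(d^2 + 2*d + 1) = (d - 3)*(d + 1)*(d + 1)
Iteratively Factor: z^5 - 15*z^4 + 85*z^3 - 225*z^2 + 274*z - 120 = (z - 1)*(z^4 - 14*z^3 + 71*z^2 - 154*z + 120) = (z - 5)*(z - 1)*(z^3 - 9*z^2 + 26*z - 24) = (z - 5)*(z - 2)*(z - 1)*(z^2 - 7*z + 12) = (z - 5)*(z - 3)*(z - 2)*(z - 1)*(z - 4)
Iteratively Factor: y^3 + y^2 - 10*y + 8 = (y - 1)*(y^2 + 2*y - 8) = (y - 1)*(y + 4)*(y - 2)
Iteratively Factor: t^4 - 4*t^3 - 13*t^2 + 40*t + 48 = (t + 1)*(t^3 - 5*t^2 - 8*t + 48) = (t - 4)*(t + 1)*(t^2 - t - 12) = (t - 4)^2*(t + 1)*(t + 3)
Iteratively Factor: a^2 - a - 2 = (a - 2)*(a + 1)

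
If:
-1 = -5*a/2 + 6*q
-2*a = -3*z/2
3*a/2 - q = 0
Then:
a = -2/13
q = -3/13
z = -8/39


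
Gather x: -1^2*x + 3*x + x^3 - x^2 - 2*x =x^3 - x^2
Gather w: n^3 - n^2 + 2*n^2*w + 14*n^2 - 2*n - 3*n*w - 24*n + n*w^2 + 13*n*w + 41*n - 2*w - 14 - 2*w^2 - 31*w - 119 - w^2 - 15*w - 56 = n^3 + 13*n^2 + 15*n + w^2*(n - 3) + w*(2*n^2 + 10*n - 48) - 189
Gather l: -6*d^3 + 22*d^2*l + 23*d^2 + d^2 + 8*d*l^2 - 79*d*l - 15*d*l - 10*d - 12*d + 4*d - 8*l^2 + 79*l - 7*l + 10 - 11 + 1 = -6*d^3 + 24*d^2 - 18*d + l^2*(8*d - 8) + l*(22*d^2 - 94*d + 72)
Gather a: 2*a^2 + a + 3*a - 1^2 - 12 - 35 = 2*a^2 + 4*a - 48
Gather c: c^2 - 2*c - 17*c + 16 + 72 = c^2 - 19*c + 88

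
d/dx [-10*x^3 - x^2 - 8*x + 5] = -30*x^2 - 2*x - 8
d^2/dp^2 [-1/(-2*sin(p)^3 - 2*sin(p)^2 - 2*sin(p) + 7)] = 2*(-18*sin(p)^6 - 22*sin(p)^5 + 12*sin(p)^4 - 37*sin(p)^3 - 6*sin(p)^2 + 47*sin(p) + 18)/(2*sin(p)^3 + 2*sin(p)^2 + 2*sin(p) - 7)^3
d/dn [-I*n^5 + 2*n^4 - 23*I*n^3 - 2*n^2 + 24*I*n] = -5*I*n^4 + 8*n^3 - 69*I*n^2 - 4*n + 24*I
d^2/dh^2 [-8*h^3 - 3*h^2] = -48*h - 6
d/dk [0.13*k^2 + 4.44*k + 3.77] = 0.26*k + 4.44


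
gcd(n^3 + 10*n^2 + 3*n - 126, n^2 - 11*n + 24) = n - 3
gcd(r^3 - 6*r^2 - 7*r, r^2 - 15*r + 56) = r - 7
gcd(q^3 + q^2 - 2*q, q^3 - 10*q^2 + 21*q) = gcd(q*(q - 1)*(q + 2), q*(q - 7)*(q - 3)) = q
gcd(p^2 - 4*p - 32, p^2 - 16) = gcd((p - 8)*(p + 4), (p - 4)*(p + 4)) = p + 4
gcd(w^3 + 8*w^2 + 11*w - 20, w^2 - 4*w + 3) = w - 1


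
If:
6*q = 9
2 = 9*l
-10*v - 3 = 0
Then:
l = 2/9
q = 3/2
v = -3/10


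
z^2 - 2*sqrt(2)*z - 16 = (z - 4*sqrt(2))*(z + 2*sqrt(2))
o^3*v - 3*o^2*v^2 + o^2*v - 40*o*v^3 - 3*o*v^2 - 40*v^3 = (o - 8*v)*(o + 5*v)*(o*v + v)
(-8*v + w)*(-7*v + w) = 56*v^2 - 15*v*w + w^2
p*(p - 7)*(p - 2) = p^3 - 9*p^2 + 14*p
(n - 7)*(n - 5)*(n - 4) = n^3 - 16*n^2 + 83*n - 140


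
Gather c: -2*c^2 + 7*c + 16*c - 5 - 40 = -2*c^2 + 23*c - 45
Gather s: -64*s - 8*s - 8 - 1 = -72*s - 9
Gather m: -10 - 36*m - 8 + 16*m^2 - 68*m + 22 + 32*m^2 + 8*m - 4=48*m^2 - 96*m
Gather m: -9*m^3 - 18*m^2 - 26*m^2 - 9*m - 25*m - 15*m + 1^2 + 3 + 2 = -9*m^3 - 44*m^2 - 49*m + 6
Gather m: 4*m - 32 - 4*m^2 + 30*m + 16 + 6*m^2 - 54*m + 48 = 2*m^2 - 20*m + 32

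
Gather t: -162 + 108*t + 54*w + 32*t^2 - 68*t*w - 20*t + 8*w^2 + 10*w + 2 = 32*t^2 + t*(88 - 68*w) + 8*w^2 + 64*w - 160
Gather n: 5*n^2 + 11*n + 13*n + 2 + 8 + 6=5*n^2 + 24*n + 16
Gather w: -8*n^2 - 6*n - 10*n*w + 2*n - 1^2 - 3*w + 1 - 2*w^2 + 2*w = -8*n^2 - 4*n - 2*w^2 + w*(-10*n - 1)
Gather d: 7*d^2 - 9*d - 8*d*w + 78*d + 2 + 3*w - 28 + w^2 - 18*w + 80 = 7*d^2 + d*(69 - 8*w) + w^2 - 15*w + 54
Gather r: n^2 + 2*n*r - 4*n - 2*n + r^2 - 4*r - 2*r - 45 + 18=n^2 - 6*n + r^2 + r*(2*n - 6) - 27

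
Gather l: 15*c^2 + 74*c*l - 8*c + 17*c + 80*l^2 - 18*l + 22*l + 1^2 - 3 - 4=15*c^2 + 9*c + 80*l^2 + l*(74*c + 4) - 6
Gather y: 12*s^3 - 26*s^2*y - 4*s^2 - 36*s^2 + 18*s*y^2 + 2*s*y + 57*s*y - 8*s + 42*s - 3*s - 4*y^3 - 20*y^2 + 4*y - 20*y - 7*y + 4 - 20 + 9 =12*s^3 - 40*s^2 + 31*s - 4*y^3 + y^2*(18*s - 20) + y*(-26*s^2 + 59*s - 23) - 7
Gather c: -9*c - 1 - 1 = -9*c - 2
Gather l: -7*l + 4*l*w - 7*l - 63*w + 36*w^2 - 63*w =l*(4*w - 14) + 36*w^2 - 126*w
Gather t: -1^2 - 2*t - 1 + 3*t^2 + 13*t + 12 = 3*t^2 + 11*t + 10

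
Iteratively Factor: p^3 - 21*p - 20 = (p + 4)*(p^2 - 4*p - 5) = (p + 1)*(p + 4)*(p - 5)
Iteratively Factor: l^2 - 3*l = (l - 3)*(l)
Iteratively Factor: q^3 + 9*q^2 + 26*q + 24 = (q + 4)*(q^2 + 5*q + 6) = (q + 2)*(q + 4)*(q + 3)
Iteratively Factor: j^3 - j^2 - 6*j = (j)*(j^2 - j - 6) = j*(j - 3)*(j + 2)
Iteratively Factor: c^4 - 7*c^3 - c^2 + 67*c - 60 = (c + 3)*(c^3 - 10*c^2 + 29*c - 20) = (c - 1)*(c + 3)*(c^2 - 9*c + 20) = (c - 4)*(c - 1)*(c + 3)*(c - 5)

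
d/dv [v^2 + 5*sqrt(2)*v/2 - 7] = 2*v + 5*sqrt(2)/2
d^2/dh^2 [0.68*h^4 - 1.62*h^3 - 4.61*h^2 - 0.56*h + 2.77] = 8.16*h^2 - 9.72*h - 9.22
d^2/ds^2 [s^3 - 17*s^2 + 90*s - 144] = 6*s - 34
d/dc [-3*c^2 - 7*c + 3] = -6*c - 7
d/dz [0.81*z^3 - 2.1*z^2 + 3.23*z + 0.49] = 2.43*z^2 - 4.2*z + 3.23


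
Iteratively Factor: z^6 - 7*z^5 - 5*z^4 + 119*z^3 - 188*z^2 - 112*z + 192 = (z - 1)*(z^5 - 6*z^4 - 11*z^3 + 108*z^2 - 80*z - 192) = (z - 3)*(z - 1)*(z^4 - 3*z^3 - 20*z^2 + 48*z + 64) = (z - 3)*(z - 1)*(z + 1)*(z^3 - 4*z^2 - 16*z + 64) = (z - 4)*(z - 3)*(z - 1)*(z + 1)*(z^2 - 16) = (z - 4)*(z - 3)*(z - 1)*(z + 1)*(z + 4)*(z - 4)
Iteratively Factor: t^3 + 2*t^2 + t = (t + 1)*(t^2 + t) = t*(t + 1)*(t + 1)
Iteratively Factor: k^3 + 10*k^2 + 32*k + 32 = (k + 2)*(k^2 + 8*k + 16) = (k + 2)*(k + 4)*(k + 4)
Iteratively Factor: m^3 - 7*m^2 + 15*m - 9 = (m - 3)*(m^2 - 4*m + 3) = (m - 3)*(m - 1)*(m - 3)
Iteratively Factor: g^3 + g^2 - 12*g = (g - 3)*(g^2 + 4*g) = g*(g - 3)*(g + 4)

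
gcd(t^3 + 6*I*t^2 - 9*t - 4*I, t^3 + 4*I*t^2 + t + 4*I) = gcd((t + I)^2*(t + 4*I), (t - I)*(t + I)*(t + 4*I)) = t^2 + 5*I*t - 4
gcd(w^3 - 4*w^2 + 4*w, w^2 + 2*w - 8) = w - 2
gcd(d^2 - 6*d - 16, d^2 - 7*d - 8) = d - 8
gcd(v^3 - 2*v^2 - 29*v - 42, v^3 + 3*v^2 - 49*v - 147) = v^2 - 4*v - 21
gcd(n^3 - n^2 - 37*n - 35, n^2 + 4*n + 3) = n + 1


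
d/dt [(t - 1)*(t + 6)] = 2*t + 5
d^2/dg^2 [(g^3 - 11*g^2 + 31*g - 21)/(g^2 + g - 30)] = 2*(73*g^3 - 1143*g^2 + 5427*g - 9621)/(g^6 + 3*g^5 - 87*g^4 - 179*g^3 + 2610*g^2 + 2700*g - 27000)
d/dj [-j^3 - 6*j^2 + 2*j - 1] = -3*j^2 - 12*j + 2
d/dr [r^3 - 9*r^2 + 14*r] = 3*r^2 - 18*r + 14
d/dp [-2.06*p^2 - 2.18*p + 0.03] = -4.12*p - 2.18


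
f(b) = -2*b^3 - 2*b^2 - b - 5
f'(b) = -6*b^2 - 4*b - 1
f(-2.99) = 33.57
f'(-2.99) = -42.68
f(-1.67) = 0.41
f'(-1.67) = -11.05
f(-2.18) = 8.40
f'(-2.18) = -20.79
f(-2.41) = 13.79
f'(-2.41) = -26.21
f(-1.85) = 2.67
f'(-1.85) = -14.14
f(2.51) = -51.74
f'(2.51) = -48.84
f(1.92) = -28.45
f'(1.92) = -30.80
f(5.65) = -435.22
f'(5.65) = -215.14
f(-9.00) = 1300.00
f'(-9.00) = -451.00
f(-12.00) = 3175.00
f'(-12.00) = -817.00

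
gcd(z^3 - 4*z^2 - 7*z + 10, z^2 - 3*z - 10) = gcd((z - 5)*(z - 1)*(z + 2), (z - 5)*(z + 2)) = z^2 - 3*z - 10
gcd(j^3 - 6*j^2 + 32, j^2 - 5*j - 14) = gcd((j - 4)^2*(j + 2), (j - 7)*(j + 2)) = j + 2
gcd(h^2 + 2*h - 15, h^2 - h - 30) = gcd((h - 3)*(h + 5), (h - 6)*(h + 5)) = h + 5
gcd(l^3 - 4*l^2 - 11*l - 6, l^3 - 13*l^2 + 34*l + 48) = l^2 - 5*l - 6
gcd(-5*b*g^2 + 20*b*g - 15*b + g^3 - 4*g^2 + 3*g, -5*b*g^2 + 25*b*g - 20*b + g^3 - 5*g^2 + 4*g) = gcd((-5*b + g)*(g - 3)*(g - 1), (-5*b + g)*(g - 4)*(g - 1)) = 5*b*g - 5*b - g^2 + g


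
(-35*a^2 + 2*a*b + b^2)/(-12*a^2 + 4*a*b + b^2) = (-35*a^2 + 2*a*b + b^2)/(-12*a^2 + 4*a*b + b^2)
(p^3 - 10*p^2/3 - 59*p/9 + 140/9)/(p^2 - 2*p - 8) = (9*p^2 + 6*p - 35)/(9*(p + 2))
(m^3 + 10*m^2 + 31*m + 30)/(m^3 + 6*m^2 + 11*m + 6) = (m + 5)/(m + 1)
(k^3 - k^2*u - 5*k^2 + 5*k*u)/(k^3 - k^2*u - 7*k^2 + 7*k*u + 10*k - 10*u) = k/(k - 2)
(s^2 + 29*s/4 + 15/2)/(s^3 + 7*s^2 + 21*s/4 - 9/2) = (4*s + 5)/(4*s^2 + 4*s - 3)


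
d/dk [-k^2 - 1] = -2*k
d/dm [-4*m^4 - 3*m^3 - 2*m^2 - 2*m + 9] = -16*m^3 - 9*m^2 - 4*m - 2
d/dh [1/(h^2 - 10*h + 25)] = 2*(5 - h)/(h^2 - 10*h + 25)^2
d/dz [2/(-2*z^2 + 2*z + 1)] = 4*(2*z - 1)/(-2*z^2 + 2*z + 1)^2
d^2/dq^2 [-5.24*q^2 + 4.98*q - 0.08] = -10.4800000000000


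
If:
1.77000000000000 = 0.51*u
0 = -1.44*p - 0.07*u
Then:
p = -0.17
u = 3.47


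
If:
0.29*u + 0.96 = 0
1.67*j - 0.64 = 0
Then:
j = 0.38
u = -3.31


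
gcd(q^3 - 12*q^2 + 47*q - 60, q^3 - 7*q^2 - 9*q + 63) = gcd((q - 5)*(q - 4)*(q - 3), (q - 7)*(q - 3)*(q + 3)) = q - 3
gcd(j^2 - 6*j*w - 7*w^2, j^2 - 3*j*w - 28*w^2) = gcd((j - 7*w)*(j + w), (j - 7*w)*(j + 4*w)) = -j + 7*w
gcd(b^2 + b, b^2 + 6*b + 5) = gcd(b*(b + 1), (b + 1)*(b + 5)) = b + 1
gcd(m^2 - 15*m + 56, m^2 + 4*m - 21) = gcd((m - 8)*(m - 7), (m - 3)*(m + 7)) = 1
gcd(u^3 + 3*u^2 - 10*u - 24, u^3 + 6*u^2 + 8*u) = u^2 + 6*u + 8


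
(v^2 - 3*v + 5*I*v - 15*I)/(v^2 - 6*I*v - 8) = (v^2 + v*(-3 + 5*I) - 15*I)/(v^2 - 6*I*v - 8)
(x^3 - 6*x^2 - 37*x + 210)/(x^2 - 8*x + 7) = (x^2 + x - 30)/(x - 1)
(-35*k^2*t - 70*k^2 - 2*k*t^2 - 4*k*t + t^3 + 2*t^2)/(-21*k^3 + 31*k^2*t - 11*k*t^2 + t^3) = (5*k*t + 10*k + t^2 + 2*t)/(3*k^2 - 4*k*t + t^2)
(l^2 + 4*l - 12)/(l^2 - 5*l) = (l^2 + 4*l - 12)/(l*(l - 5))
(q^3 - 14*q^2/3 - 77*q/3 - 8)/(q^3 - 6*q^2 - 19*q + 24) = (q + 1/3)/(q - 1)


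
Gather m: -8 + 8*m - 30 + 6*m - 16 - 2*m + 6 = 12*m - 48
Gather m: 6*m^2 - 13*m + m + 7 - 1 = 6*m^2 - 12*m + 6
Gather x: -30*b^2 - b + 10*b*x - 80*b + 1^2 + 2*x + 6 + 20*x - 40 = -30*b^2 - 81*b + x*(10*b + 22) - 33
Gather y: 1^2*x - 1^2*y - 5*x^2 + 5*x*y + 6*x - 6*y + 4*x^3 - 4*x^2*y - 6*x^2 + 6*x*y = 4*x^3 - 11*x^2 + 7*x + y*(-4*x^2 + 11*x - 7)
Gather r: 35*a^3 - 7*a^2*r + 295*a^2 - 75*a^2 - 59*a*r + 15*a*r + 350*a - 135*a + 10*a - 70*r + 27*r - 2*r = 35*a^3 + 220*a^2 + 225*a + r*(-7*a^2 - 44*a - 45)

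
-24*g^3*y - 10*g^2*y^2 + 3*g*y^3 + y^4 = y*(-3*g + y)*(2*g + y)*(4*g + y)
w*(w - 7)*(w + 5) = w^3 - 2*w^2 - 35*w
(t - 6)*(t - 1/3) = t^2 - 19*t/3 + 2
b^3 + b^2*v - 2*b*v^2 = b*(b - v)*(b + 2*v)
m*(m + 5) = m^2 + 5*m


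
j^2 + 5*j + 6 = (j + 2)*(j + 3)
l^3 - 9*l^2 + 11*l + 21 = (l - 7)*(l - 3)*(l + 1)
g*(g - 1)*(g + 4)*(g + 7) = g^4 + 10*g^3 + 17*g^2 - 28*g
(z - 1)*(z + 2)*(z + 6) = z^3 + 7*z^2 + 4*z - 12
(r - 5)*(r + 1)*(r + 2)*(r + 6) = r^4 + 4*r^3 - 25*r^2 - 88*r - 60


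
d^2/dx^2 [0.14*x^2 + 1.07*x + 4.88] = 0.280000000000000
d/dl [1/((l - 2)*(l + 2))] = -2*l/(l^4 - 8*l^2 + 16)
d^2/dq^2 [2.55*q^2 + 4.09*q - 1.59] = 5.10000000000000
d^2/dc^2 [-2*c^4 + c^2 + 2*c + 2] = 2 - 24*c^2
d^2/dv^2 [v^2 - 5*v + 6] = 2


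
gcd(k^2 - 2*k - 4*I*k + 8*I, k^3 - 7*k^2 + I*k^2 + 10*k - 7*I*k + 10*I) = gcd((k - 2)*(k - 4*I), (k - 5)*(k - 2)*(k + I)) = k - 2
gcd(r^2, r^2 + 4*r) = r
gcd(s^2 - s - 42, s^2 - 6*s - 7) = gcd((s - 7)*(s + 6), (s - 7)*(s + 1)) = s - 7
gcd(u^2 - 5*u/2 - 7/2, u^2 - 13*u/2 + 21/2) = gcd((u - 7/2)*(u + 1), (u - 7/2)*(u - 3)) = u - 7/2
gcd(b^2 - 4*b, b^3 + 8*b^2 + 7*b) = b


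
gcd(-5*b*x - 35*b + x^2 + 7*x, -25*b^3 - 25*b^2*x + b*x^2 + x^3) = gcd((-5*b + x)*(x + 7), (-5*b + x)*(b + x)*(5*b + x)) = -5*b + x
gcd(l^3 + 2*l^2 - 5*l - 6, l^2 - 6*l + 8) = l - 2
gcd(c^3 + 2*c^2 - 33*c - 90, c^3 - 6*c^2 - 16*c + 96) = c - 6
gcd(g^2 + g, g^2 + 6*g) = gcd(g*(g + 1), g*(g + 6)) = g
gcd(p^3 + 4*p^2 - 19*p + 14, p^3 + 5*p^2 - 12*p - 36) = 1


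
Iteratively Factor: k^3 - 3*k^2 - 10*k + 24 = (k + 3)*(k^2 - 6*k + 8) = (k - 4)*(k + 3)*(k - 2)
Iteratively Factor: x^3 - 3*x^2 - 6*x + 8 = (x - 1)*(x^2 - 2*x - 8) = (x - 4)*(x - 1)*(x + 2)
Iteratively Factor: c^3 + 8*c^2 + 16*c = (c + 4)*(c^2 + 4*c) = c*(c + 4)*(c + 4)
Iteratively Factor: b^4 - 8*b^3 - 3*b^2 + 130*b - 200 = (b - 2)*(b^3 - 6*b^2 - 15*b + 100) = (b - 2)*(b + 4)*(b^2 - 10*b + 25) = (b - 5)*(b - 2)*(b + 4)*(b - 5)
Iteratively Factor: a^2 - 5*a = (a - 5)*(a)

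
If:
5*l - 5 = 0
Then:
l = 1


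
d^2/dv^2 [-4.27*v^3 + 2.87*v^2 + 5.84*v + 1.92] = 5.74 - 25.62*v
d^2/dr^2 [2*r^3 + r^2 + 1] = 12*r + 2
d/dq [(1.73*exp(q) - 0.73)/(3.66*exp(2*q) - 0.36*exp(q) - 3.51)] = (-6.3318*exp(2*q) + 5.3436*exp(q) - 6.3351)*exp(q)/(13.3956*exp(4*q) - 2.6352*exp(3*q) - 25.5636*exp(2*q) + 2.5272*exp(q) + 12.3201)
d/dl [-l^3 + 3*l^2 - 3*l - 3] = -3*l^2 + 6*l - 3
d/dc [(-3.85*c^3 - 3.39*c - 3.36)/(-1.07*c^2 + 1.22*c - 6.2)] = (4.1195*c^4 - 9.394*c^3 + 67.9827*c^2 - 7.1904*c + 25.1172)/(1.1449*c^4 - 2.6108*c^3 + 14.7564*c^2 - 15.128*c + 38.44)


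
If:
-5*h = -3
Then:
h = 3/5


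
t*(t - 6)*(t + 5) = t^3 - t^2 - 30*t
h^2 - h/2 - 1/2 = (h - 1)*(h + 1/2)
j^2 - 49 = (j - 7)*(j + 7)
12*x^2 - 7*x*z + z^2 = (-4*x + z)*(-3*x + z)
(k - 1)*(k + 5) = k^2 + 4*k - 5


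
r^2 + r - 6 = (r - 2)*(r + 3)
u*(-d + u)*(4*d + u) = -4*d^2*u + 3*d*u^2 + u^3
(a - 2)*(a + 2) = a^2 - 4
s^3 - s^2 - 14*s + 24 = (s - 3)*(s - 2)*(s + 4)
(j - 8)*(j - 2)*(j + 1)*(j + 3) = j^4 - 6*j^3 - 21*j^2 + 34*j + 48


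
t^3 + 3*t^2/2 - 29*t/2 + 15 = (t - 2)*(t - 3/2)*(t + 5)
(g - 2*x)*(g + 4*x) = g^2 + 2*g*x - 8*x^2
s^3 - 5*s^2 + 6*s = s*(s - 3)*(s - 2)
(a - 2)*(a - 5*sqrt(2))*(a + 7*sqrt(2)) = a^3 - 2*a^2 + 2*sqrt(2)*a^2 - 70*a - 4*sqrt(2)*a + 140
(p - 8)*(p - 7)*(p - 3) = p^3 - 18*p^2 + 101*p - 168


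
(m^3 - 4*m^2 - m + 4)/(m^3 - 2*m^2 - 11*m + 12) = (m + 1)/(m + 3)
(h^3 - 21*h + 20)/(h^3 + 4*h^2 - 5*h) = (h - 4)/h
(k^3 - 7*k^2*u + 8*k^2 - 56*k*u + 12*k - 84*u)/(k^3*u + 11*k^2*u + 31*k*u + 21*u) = (k^3 - 7*k^2*u + 8*k^2 - 56*k*u + 12*k - 84*u)/(u*(k^3 + 11*k^2 + 31*k + 21))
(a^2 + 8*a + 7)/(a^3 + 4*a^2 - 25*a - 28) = 1/(a - 4)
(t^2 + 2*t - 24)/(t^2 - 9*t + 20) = (t + 6)/(t - 5)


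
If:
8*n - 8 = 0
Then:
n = 1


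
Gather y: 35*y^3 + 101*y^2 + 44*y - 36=35*y^3 + 101*y^2 + 44*y - 36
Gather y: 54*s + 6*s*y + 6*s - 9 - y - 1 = 60*s + y*(6*s - 1) - 10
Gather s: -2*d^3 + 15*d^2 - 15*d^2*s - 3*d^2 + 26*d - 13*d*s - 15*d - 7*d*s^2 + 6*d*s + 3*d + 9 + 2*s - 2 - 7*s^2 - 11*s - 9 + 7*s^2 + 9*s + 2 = -2*d^3 + 12*d^2 - 7*d*s^2 + 14*d + s*(-15*d^2 - 7*d)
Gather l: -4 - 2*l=-2*l - 4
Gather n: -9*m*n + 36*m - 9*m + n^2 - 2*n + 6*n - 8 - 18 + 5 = 27*m + n^2 + n*(4 - 9*m) - 21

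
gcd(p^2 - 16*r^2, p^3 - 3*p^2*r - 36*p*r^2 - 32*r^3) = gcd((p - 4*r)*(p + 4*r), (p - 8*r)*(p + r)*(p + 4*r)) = p + 4*r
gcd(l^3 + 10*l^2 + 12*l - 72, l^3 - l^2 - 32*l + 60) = l^2 + 4*l - 12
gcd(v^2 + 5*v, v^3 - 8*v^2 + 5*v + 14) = 1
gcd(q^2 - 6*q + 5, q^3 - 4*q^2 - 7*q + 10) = q^2 - 6*q + 5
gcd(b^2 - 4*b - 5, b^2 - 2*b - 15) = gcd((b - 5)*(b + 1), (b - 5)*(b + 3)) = b - 5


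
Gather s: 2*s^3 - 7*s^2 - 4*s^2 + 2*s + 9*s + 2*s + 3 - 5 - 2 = 2*s^3 - 11*s^2 + 13*s - 4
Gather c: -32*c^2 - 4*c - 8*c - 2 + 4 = -32*c^2 - 12*c + 2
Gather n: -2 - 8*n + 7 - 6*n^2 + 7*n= -6*n^2 - n + 5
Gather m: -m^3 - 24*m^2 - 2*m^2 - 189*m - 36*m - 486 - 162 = -m^3 - 26*m^2 - 225*m - 648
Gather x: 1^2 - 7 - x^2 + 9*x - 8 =-x^2 + 9*x - 14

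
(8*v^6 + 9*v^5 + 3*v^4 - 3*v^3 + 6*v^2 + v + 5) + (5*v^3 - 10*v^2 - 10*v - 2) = 8*v^6 + 9*v^5 + 3*v^4 + 2*v^3 - 4*v^2 - 9*v + 3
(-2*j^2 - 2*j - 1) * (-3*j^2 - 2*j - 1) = 6*j^4 + 10*j^3 + 9*j^2 + 4*j + 1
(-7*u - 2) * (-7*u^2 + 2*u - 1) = 49*u^3 + 3*u + 2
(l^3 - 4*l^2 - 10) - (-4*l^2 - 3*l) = l^3 + 3*l - 10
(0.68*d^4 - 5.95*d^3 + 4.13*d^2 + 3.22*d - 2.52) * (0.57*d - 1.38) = 0.3876*d^5 - 4.3299*d^4 + 10.5651*d^3 - 3.864*d^2 - 5.88*d + 3.4776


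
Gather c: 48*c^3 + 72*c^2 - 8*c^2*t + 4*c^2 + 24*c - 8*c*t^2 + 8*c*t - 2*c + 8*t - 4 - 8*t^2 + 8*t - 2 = 48*c^3 + c^2*(76 - 8*t) + c*(-8*t^2 + 8*t + 22) - 8*t^2 + 16*t - 6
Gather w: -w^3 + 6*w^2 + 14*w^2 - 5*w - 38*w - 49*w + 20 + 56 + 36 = -w^3 + 20*w^2 - 92*w + 112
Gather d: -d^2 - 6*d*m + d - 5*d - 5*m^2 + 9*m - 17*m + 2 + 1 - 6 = -d^2 + d*(-6*m - 4) - 5*m^2 - 8*m - 3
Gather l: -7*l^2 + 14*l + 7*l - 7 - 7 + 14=-7*l^2 + 21*l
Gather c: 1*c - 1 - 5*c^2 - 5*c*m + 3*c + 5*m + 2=-5*c^2 + c*(4 - 5*m) + 5*m + 1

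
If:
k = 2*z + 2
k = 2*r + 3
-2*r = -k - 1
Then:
No Solution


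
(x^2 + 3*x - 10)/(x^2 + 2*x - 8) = (x + 5)/(x + 4)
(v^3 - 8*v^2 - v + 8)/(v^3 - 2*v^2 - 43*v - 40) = (v - 1)/(v + 5)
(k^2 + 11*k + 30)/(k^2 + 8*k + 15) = (k + 6)/(k + 3)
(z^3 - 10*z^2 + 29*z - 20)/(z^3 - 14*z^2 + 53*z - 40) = (z - 4)/(z - 8)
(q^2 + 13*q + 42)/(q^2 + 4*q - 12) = (q + 7)/(q - 2)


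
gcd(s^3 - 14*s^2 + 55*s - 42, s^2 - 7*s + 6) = s^2 - 7*s + 6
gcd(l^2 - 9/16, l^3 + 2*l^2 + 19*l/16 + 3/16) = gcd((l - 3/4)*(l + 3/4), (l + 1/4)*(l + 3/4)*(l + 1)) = l + 3/4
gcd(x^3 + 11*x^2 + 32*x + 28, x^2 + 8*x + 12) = x + 2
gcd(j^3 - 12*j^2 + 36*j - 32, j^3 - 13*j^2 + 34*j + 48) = j - 8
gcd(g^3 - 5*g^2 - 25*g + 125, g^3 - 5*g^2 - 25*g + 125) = g^3 - 5*g^2 - 25*g + 125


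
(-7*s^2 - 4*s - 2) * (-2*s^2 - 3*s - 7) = 14*s^4 + 29*s^3 + 65*s^2 + 34*s + 14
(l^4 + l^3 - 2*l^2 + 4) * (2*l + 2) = 2*l^5 + 4*l^4 - 2*l^3 - 4*l^2 + 8*l + 8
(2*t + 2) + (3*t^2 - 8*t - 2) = 3*t^2 - 6*t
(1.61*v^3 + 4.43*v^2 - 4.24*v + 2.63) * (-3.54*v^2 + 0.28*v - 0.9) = -5.6994*v^5 - 15.2314*v^4 + 14.801*v^3 - 14.4844*v^2 + 4.5524*v - 2.367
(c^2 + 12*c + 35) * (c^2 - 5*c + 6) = c^4 + 7*c^3 - 19*c^2 - 103*c + 210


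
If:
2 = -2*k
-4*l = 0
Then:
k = -1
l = 0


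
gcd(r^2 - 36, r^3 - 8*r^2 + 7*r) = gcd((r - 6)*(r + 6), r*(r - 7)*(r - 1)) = 1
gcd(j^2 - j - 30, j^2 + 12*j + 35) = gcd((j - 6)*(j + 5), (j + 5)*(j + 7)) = j + 5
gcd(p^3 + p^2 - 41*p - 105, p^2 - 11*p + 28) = p - 7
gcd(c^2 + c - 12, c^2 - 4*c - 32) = c + 4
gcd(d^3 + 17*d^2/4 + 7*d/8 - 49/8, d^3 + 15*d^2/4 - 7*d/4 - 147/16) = d^2 + 21*d/4 + 49/8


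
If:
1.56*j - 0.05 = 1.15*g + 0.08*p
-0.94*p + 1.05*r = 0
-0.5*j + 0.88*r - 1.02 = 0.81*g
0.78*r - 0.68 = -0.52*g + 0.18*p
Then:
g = -0.02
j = 0.09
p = 1.33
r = 1.19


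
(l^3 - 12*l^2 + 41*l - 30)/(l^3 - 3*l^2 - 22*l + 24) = (l - 5)/(l + 4)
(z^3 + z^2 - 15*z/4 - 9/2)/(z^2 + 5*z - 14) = (z^2 + 3*z + 9/4)/(z + 7)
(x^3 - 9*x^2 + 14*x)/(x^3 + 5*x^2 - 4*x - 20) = x*(x - 7)/(x^2 + 7*x + 10)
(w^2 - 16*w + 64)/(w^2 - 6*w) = (w^2 - 16*w + 64)/(w*(w - 6))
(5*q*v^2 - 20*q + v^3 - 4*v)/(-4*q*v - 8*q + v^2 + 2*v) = (-5*q*v + 10*q - v^2 + 2*v)/(4*q - v)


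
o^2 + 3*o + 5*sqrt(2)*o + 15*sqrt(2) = (o + 3)*(o + 5*sqrt(2))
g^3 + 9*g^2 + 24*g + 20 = (g + 2)^2*(g + 5)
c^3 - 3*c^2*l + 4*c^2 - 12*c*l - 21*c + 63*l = (c - 3)*(c + 7)*(c - 3*l)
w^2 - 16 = (w - 4)*(w + 4)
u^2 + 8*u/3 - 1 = (u - 1/3)*(u + 3)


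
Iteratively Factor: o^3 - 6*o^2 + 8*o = (o - 4)*(o^2 - 2*o) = o*(o - 4)*(o - 2)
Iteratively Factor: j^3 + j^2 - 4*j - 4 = (j - 2)*(j^2 + 3*j + 2) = (j - 2)*(j + 2)*(j + 1)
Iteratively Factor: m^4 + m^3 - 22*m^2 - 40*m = (m)*(m^3 + m^2 - 22*m - 40) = m*(m + 2)*(m^2 - m - 20) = m*(m + 2)*(m + 4)*(m - 5)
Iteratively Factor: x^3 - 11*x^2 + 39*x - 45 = (x - 3)*(x^2 - 8*x + 15) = (x - 5)*(x - 3)*(x - 3)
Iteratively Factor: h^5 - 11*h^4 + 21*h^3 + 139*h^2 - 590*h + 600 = (h - 5)*(h^4 - 6*h^3 - 9*h^2 + 94*h - 120) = (h - 5)*(h - 3)*(h^3 - 3*h^2 - 18*h + 40) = (h - 5)*(h - 3)*(h + 4)*(h^2 - 7*h + 10) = (h - 5)^2*(h - 3)*(h + 4)*(h - 2)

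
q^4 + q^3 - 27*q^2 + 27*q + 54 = (q - 3)^2*(q + 1)*(q + 6)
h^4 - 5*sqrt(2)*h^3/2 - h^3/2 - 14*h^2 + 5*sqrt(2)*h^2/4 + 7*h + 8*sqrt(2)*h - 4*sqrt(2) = (h - 1/2)*(h - 4*sqrt(2))*(h - sqrt(2)/2)*(h + 2*sqrt(2))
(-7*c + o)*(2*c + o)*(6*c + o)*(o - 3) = -84*c^3*o + 252*c^3 - 44*c^2*o^2 + 132*c^2*o + c*o^3 - 3*c*o^2 + o^4 - 3*o^3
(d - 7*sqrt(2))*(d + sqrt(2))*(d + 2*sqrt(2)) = d^3 - 4*sqrt(2)*d^2 - 38*d - 28*sqrt(2)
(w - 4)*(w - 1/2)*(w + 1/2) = w^3 - 4*w^2 - w/4 + 1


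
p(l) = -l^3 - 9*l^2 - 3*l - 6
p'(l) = -3*l^2 - 18*l - 3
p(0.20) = -6.97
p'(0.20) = -6.72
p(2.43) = -80.78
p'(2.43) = -64.45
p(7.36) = -914.29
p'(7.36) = -297.99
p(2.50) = -85.38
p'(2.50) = -66.75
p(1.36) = -29.24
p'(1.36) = -33.03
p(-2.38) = -36.36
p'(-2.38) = 22.85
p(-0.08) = -5.82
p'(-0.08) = -1.58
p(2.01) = -56.51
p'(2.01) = -51.30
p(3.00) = -123.00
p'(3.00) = -84.00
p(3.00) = -123.00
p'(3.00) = -84.00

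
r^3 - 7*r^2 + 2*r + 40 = (r - 5)*(r - 4)*(r + 2)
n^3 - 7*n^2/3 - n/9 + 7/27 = (n - 7/3)*(n - 1/3)*(n + 1/3)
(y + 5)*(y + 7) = y^2 + 12*y + 35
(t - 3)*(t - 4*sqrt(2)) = t^2 - 4*sqrt(2)*t - 3*t + 12*sqrt(2)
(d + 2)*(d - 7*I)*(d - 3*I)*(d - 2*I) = d^4 + 2*d^3 - 12*I*d^3 - 41*d^2 - 24*I*d^2 - 82*d + 42*I*d + 84*I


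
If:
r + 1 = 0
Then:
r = -1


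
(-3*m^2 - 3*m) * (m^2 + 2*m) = -3*m^4 - 9*m^3 - 6*m^2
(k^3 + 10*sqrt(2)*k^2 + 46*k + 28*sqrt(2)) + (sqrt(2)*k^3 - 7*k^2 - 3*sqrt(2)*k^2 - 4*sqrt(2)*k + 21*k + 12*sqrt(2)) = k^3 + sqrt(2)*k^3 - 7*k^2 + 7*sqrt(2)*k^2 - 4*sqrt(2)*k + 67*k + 40*sqrt(2)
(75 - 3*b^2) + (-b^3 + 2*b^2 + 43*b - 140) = -b^3 - b^2 + 43*b - 65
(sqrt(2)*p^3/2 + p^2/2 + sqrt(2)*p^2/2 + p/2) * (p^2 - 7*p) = sqrt(2)*p^5/2 - 3*sqrt(2)*p^4 + p^4/2 - 7*sqrt(2)*p^3/2 - 3*p^3 - 7*p^2/2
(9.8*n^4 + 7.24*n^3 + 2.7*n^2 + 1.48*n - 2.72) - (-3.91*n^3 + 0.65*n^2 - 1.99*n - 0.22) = 9.8*n^4 + 11.15*n^3 + 2.05*n^2 + 3.47*n - 2.5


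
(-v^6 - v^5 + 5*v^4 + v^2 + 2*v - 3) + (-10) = -v^6 - v^5 + 5*v^4 + v^2 + 2*v - 13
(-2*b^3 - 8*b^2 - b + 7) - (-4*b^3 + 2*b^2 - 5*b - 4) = 2*b^3 - 10*b^2 + 4*b + 11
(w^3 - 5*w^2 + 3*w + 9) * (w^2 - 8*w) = w^5 - 13*w^4 + 43*w^3 - 15*w^2 - 72*w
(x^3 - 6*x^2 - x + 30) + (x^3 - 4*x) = 2*x^3 - 6*x^2 - 5*x + 30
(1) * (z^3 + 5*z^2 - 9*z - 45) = z^3 + 5*z^2 - 9*z - 45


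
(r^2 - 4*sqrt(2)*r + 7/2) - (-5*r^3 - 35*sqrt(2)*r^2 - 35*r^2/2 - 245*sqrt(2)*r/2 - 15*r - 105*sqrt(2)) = 5*r^3 + 37*r^2/2 + 35*sqrt(2)*r^2 + 15*r + 237*sqrt(2)*r/2 + 7/2 + 105*sqrt(2)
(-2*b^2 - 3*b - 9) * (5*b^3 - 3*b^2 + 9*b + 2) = -10*b^5 - 9*b^4 - 54*b^3 - 4*b^2 - 87*b - 18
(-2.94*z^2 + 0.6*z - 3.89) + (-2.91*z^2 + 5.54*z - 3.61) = -5.85*z^2 + 6.14*z - 7.5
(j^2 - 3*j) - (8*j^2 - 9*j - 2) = -7*j^2 + 6*j + 2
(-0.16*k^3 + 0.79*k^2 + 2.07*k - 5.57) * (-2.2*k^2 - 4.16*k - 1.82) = 0.352*k^5 - 1.0724*k^4 - 7.5492*k^3 + 2.205*k^2 + 19.4038*k + 10.1374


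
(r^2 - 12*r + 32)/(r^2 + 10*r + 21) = (r^2 - 12*r + 32)/(r^2 + 10*r + 21)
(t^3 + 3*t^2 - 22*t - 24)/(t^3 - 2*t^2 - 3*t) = (t^2 + 2*t - 24)/(t*(t - 3))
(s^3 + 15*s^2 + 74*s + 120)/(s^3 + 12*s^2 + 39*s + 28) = (s^2 + 11*s + 30)/(s^2 + 8*s + 7)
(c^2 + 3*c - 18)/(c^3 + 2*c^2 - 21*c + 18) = 1/(c - 1)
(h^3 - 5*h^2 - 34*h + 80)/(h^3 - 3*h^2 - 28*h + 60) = (h - 8)/(h - 6)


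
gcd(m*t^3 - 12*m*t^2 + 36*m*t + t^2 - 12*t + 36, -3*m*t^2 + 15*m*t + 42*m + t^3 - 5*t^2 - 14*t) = 1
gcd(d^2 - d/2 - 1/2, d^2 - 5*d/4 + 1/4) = d - 1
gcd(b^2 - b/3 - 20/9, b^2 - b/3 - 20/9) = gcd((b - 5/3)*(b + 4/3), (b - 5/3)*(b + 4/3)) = b^2 - b/3 - 20/9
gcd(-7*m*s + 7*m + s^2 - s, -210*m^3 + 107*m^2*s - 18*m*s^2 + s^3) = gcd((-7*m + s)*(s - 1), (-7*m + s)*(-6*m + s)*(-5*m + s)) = -7*m + s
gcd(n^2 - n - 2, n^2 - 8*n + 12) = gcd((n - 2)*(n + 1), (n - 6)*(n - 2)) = n - 2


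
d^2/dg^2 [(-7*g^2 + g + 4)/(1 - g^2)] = 2*(-g^3 + 9*g^2 - 3*g + 3)/(g^6 - 3*g^4 + 3*g^2 - 1)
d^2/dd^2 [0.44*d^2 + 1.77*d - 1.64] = 0.880000000000000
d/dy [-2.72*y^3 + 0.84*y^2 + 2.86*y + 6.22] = -8.16*y^2 + 1.68*y + 2.86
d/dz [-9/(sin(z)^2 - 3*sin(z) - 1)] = 9*(2*sin(z) - 3)*cos(z)/(3*sin(z) + cos(z)^2)^2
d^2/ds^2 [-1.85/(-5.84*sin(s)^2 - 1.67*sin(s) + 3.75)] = (-252.38144*sin(s)^4 - 54.12804*sin(s)^3 + 211.352695*sin(s)^2 + 96.670455*sin(s) + 91.34893)/(5.84*sin(s)^2 + 1.67*sin(s) - 3.75)^3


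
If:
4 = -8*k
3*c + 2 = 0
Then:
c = -2/3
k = -1/2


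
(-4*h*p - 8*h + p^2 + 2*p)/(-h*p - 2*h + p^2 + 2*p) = (-4*h + p)/(-h + p)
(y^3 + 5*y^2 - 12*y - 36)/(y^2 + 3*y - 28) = (y^3 + 5*y^2 - 12*y - 36)/(y^2 + 3*y - 28)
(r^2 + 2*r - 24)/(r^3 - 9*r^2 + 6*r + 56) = (r + 6)/(r^2 - 5*r - 14)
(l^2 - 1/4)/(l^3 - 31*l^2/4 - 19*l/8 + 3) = 2*(2*l + 1)/(4*l^2 - 29*l - 24)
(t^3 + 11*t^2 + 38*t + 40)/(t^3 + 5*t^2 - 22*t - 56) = (t^2 + 9*t + 20)/(t^2 + 3*t - 28)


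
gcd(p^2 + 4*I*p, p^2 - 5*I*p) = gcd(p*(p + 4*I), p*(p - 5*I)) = p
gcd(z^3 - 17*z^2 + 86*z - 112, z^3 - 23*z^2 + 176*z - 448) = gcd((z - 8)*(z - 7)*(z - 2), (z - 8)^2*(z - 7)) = z^2 - 15*z + 56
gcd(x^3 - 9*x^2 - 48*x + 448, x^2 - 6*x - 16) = x - 8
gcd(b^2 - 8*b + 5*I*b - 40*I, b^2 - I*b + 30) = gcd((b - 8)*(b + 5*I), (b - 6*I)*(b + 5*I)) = b + 5*I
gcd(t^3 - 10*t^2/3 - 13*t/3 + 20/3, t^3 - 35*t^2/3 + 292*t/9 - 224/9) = 1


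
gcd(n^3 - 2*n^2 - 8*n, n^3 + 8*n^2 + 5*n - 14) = n + 2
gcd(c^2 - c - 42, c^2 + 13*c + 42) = c + 6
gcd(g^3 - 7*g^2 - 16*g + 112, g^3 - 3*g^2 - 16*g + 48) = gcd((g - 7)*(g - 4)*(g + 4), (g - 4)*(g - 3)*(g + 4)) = g^2 - 16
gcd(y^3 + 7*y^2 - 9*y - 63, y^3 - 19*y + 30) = y - 3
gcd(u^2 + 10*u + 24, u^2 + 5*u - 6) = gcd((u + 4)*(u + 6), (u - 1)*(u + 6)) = u + 6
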